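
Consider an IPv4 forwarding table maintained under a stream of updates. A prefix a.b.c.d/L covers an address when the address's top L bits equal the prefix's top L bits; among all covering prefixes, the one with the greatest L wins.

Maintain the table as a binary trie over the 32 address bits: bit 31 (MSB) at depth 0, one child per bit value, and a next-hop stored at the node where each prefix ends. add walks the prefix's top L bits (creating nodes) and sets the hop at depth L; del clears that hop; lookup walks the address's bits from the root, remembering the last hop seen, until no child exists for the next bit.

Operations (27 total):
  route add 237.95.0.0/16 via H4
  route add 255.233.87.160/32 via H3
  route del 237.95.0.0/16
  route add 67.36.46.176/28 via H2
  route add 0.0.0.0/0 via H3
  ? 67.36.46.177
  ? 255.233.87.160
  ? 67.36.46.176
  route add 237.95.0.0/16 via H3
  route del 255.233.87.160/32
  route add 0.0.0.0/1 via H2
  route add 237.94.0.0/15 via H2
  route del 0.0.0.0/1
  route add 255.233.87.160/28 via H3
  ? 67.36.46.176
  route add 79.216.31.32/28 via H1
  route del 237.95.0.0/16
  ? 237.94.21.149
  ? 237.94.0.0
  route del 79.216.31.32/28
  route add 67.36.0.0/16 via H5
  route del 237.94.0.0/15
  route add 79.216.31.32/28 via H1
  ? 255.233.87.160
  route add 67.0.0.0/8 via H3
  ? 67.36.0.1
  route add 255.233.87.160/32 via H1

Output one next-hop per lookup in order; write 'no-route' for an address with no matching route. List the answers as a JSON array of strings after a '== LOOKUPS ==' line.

Trace:
  + 237.95.0.0/16 (H4) depth=16
  + 255.233.87.160/32 (H3) depth=32
  del 237.95.0.0/16 (clear depth 16)
  + 67.36.46.176/28 (H2) depth=28
  + 0.0.0.0/0 (H3) depth=0
  lookup 67.36.46.177: bits 0100001100100100001011101011 walk d0:H3→d1:-→d2:-→d3:-→d4:-→d5:-→d6:-→d7:-→d8:-→d9:-→d10:-→d11:-→d12:-→d13:-→d14:-→d15:-→d16:-→d17:-→d18:-→d19:-→d20:-→d21:-→d22:-→d23:-→d24:-→d25:-→d26:-→d27:-→d28:H2 -> H2
  lookup 255.233.87.160: bits 11111111111010010101011110100000 walk d0:H3→d1:-→d2:-→d3:-→d4:-→d5:-→d6:-→d7:-→d8:-→d9:-→d10:-→d11:-→d12:-→d13:-→d14:-→d15:-→d16:-→d17:-→d18:-→d19:-→d20:-→d21:-→d22:-→d23:-→d24:-→d25:-→d26:-→d27:-→d28:-→d29:-→d30:-→d31:-→d32:H3 -> H3
  lookup 67.36.46.176: bits 0100001100100100001011101011 walk d0:H3→d1:-→d2:-→d3:-→d4:-→d5:-→d6:-→d7:-→d8:-→d9:-→d10:-→d11:-→d12:-→d13:-→d14:-→d15:-→d16:-→d17:-→d18:-→d19:-→d20:-→d21:-→d22:-→d23:-→d24:-→d25:-→d26:-→d27:-→d28:H2 -> H2
  + 237.95.0.0/16 (H3) depth=16
  del 255.233.87.160/32 (clear depth 32)
  + 0.0.0.0/1 (H2) depth=1
  + 237.94.0.0/15 (H2) depth=15
  del 0.0.0.0/1 (clear depth 1)
  + 255.233.87.160/28 (H3) depth=28
  lookup 67.36.46.176: bits 0100001100100100001011101011 walk d0:H3→d1:-→d2:-→d3:-→d4:-→d5:-→d6:-→d7:-→d8:-→d9:-→d10:-→d11:-→d12:-→d13:-→d14:-→d15:-→d16:-→d17:-→d18:-→d19:-→d20:-→d21:-→d22:-→d23:-→d24:-→d25:-→d26:-→d27:-→d28:H2 -> H2
  + 79.216.31.32/28 (H1) depth=28
  del 237.95.0.0/16 (clear depth 16)
  lookup 237.94.21.149: bits 111011010101111 walk d0:H3→d1:-→d2:-→d3:-→d4:-→d5:-→d6:-→d7:-→d8:-→d9:-→d10:-→d11:-→d12:-→d13:-→d14:-→d15:H2 -> H2
  lookup 237.94.0.0: bits 111011010101111 walk d0:H3→d1:-→d2:-→d3:-→d4:-→d5:-→d6:-→d7:-→d8:-→d9:-→d10:-→d11:-→d12:-→d13:-→d14:-→d15:H2 -> H2
  del 79.216.31.32/28 (clear depth 28)
  + 67.36.0.0/16 (H5) depth=16
  del 237.94.0.0/15 (clear depth 15)
  + 79.216.31.32/28 (H1) depth=28
  lookup 255.233.87.160: bits 11111111111010010101011110100000 walk d0:H3→d1:-→d2:-→d3:-→d4:-→d5:-→d6:-→d7:-→d8:-→d9:-→d10:-→d11:-→d12:-→d13:-→d14:-→d15:-→d16:-→d17:-→d18:-→d19:-→d20:-→d21:-→d22:-→d23:-→d24:-→d25:-→d26:-→d27:-→d28:H3→d29:-→d30:-→d31:-→d32:- -> H3
  + 67.0.0.0/8 (H3) depth=8
  lookup 67.36.0.1: bits 010000110010010000 walk d0:H3→d1:-→d2:-→d3:-→d4:-→d5:-→d6:-→d7:-→d8:H3→d9:-→d10:-→d11:-→d12:-→d13:-→d14:-→d15:-→d16:H5→d17:-→d18:- -> H5
  + 255.233.87.160/32 (H1) depth=32

== LOOKUPS ==
["H2","H3","H2","H2","H2","H2","H3","H5"]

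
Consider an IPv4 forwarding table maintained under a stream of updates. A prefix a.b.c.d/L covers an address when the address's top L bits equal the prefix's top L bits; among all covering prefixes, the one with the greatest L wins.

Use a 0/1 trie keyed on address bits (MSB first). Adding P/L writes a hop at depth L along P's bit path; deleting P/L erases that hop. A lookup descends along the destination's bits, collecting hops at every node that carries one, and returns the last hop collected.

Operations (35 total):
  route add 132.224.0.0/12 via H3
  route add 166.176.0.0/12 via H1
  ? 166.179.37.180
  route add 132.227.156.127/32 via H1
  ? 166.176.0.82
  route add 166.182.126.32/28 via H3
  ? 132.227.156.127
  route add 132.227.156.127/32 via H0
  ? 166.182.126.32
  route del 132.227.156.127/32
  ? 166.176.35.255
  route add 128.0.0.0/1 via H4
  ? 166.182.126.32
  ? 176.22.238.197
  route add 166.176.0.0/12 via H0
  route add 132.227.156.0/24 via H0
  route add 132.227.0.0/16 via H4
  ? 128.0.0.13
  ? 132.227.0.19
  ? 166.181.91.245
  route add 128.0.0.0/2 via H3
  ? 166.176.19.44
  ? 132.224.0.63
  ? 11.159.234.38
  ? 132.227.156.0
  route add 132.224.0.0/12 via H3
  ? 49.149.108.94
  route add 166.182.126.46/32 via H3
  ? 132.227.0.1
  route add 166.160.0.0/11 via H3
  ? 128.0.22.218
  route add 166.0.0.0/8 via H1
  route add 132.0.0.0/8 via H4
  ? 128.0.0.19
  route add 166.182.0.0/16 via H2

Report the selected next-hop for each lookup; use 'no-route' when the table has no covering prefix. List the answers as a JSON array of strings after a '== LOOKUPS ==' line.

Trace:
  add 132.224.0.0/12 -> H3 at depth 12
  add 166.176.0.0/12 -> H1 at depth 12
  ? 166.179.37.180  path d0:-→d1:-→d2:-→d3:-→d4:-→d5:-→d6:-→d7:-→d8:-→d9:-→d10:-→d11:-→d12:H1  best=H1
  add 132.227.156.127/32 -> H1 at depth 32
  ? 166.176.0.82  path d0:-→d1:-→d2:-→d3:-→d4:-→d5:-→d6:-→d7:-→d8:-→d9:-→d10:-→d11:-→d12:H1  best=H1
  add 166.182.126.32/28 -> H3 at depth 28
  ? 132.227.156.127  path d0:-→d1:-→d2:-→d3:-→d4:-→d5:-→d6:-→d7:-→d8:-→d9:-→d10:-→d11:-→d12:H3→d13:-→d14:-→d15:-→d16:-→d17:-→d18:-→d19:-→d20:-→d21:-→d22:-→d23:-→d24:-→d25:-→d26:-→d27:-→d28:-→d29:-→d30:-→d31:-→d32:H1  best=H1
  add 132.227.156.127/32 -> H0 at depth 32
  ? 166.182.126.32  path d0:-→d1:-→d2:-→d3:-→d4:-→d5:-→d6:-→d7:-→d8:-→d9:-→d10:-→d11:-→d12:H1→d13:-→d14:-→d15:-→d16:-→d17:-→d18:-→d19:-→d20:-→d21:-→d22:-→d23:-→d24:-→d25:-→d26:-→d27:-→d28:H3  best=H3
  - 132.227.156.127/32 clear@32
  ? 166.176.35.255  path d0:-→d1:-→d2:-→d3:-→d4:-→d5:-→d6:-→d7:-→d8:-→d9:-→d10:-→d11:-→d12:H1→d13:-  best=H1
  add 128.0.0.0/1 -> H4 at depth 1
  ? 166.182.126.32  path d0:-→d1:H4→d2:-→d3:-→d4:-→d5:-→d6:-→d7:-→d8:-→d9:-→d10:-→d11:-→d12:H1→d13:-→d14:-→d15:-→d16:-→d17:-→d18:-→d19:-→d20:-→d21:-→d22:-→d23:-→d24:-→d25:-→d26:-→d27:-→d28:H3  best=H3
  ? 176.22.238.197  path d0:-→d1:H4→d2:-→d3:-  best=H4
  add 166.176.0.0/12 -> H0 at depth 12
  add 132.227.156.0/24 -> H0 at depth 24
  add 132.227.0.0/16 -> H4 at depth 16
  ? 128.0.0.13  path d0:-→d1:H4→d2:-→d3:-→d4:-→d5:-  best=H4
  ? 132.227.0.19  path d0:-→d1:H4→d2:-→d3:-→d4:-→d5:-→d6:-→d7:-→d8:-→d9:-→d10:-→d11:-→d12:H3→d13:-→d14:-→d15:-→d16:H4  best=H4
  ? 166.181.91.245  path d0:-→d1:H4→d2:-→d3:-→d4:-→d5:-→d6:-→d7:-→d8:-→d9:-→d10:-→d11:-→d12:H0→d13:-→d14:-  best=H0
  add 128.0.0.0/2 -> H3 at depth 2
  ? 166.176.19.44  path d0:-→d1:H4→d2:H3→d3:-→d4:-→d5:-→d6:-→d7:-→d8:-→d9:-→d10:-→d11:-→d12:H0→d13:-  best=H0
  ? 132.224.0.63  path d0:-→d1:H4→d2:H3→d3:-→d4:-→d5:-→d6:-→d7:-→d8:-→d9:-→d10:-→d11:-→d12:H3→d13:-→d14:-  best=H3
  ? 11.159.234.38  path d0:-  best=no-route
  ? 132.227.156.0  path d0:-→d1:H4→d2:H3→d3:-→d4:-→d5:-→d6:-→d7:-→d8:-→d9:-→d10:-→d11:-→d12:H3→d13:-→d14:-→d15:-→d16:H4→d17:-→d18:-→d19:-→d20:-→d21:-→d22:-→d23:-→d24:H0→d25:-  best=H0
  add 132.224.0.0/12 -> H3 at depth 12
  ? 49.149.108.94  path d0:-  best=no-route
  add 166.182.126.46/32 -> H3 at depth 32
  ? 132.227.0.1  path d0:-→d1:H4→d2:H3→d3:-→d4:-→d5:-→d6:-→d7:-→d8:-→d9:-→d10:-→d11:-→d12:H3→d13:-→d14:-→d15:-→d16:H4  best=H4
  add 166.160.0.0/11 -> H3 at depth 11
  ? 128.0.22.218  path d0:-→d1:H4→d2:H3→d3:-→d4:-→d5:-  best=H3
  add 166.0.0.0/8 -> H1 at depth 8
  add 132.0.0.0/8 -> H4 at depth 8
  ? 128.0.0.19  path d0:-→d1:H4→d2:H3→d3:-→d4:-→d5:-  best=H3
  add 166.182.0.0/16 -> H2 at depth 16

== LOOKUPS ==
["H1","H1","H1","H3","H1","H3","H4","H4","H4","H0","H0","H3","no-route","H0","no-route","H4","H3","H3"]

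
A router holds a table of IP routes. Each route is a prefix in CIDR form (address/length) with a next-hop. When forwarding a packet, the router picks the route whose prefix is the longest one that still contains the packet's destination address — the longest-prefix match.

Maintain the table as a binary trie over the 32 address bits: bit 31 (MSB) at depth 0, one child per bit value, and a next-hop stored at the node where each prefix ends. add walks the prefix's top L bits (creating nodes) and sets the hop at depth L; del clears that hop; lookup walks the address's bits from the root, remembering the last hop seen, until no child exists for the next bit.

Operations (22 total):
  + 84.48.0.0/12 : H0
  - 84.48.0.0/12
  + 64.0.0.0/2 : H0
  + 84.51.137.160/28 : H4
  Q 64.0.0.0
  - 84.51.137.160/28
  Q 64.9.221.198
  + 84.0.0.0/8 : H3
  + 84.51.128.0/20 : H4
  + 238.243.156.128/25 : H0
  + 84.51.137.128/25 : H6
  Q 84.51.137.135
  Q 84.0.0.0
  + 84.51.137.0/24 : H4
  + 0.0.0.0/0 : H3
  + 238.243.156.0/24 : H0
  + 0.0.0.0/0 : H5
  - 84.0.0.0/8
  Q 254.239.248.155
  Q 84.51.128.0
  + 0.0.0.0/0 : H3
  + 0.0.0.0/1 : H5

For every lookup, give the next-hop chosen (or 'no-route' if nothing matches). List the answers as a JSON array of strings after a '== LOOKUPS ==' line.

Process each operation:
  + 84.48.0.0/12 (H0) depth=12
  del 84.48.0.0/12 (clear depth 12)
  + 64.0.0.0/2 (H0) depth=2
  + 84.51.137.160/28 (H4) depth=28
  ? 64.0.0.0  path d0:-→d1:-→d2:H0→d3:-  best=H0
  del 84.51.137.160/28 (clear depth 28)
  ? 64.9.221.198  path d0:-→d1:-→d2:H0→d3:-  best=H0
  + 84.0.0.0/8 (H3) depth=8
  + 84.51.128.0/20 (H4) depth=20
  + 238.243.156.128/25 (H0) depth=25
  + 84.51.137.128/25 (H6) depth=25
  ? 84.51.137.135  path d0:-→d1:-→d2:H0→d3:-→d4:-→d5:-→d6:-→d7:-→d8:H3→d9:-→d10:-→d11:-→d12:-→d13:-→d14:-→d15:-→d16:-→d17:-→d18:-→d19:-→d20:H4→d21:-→d22:-→d23:-→d24:-→d25:H6→d26:-  best=H6
  ? 84.0.0.0  path d0:-→d1:-→d2:H0→d3:-→d4:-→d5:-→d6:-→d7:-→d8:H3→d9:-→d10:-  best=H3
  + 84.51.137.0/24 (H4) depth=24
  + 0.0.0.0/0 (H3) depth=0
  + 238.243.156.0/24 (H0) depth=24
  + 0.0.0.0/0 (H5) depth=0
  del 84.0.0.0/8 (clear depth 8)
  ? 254.239.248.155  path d0:H5→d1:-→d2:-→d3:-  best=H5
  ? 84.51.128.0  path d0:H5→d1:-→d2:H0→d3:-→d4:-→d5:-→d6:-→d7:-→d8:-→d9:-→d10:-→d11:-→d12:-→d13:-→d14:-→d15:-→d16:-→d17:-→d18:-→d19:-→d20:H4  best=H4
  + 0.0.0.0/0 (H3) depth=0
  + 0.0.0.0/1 (H5) depth=1

== LOOKUPS ==
["H0","H0","H6","H3","H5","H4"]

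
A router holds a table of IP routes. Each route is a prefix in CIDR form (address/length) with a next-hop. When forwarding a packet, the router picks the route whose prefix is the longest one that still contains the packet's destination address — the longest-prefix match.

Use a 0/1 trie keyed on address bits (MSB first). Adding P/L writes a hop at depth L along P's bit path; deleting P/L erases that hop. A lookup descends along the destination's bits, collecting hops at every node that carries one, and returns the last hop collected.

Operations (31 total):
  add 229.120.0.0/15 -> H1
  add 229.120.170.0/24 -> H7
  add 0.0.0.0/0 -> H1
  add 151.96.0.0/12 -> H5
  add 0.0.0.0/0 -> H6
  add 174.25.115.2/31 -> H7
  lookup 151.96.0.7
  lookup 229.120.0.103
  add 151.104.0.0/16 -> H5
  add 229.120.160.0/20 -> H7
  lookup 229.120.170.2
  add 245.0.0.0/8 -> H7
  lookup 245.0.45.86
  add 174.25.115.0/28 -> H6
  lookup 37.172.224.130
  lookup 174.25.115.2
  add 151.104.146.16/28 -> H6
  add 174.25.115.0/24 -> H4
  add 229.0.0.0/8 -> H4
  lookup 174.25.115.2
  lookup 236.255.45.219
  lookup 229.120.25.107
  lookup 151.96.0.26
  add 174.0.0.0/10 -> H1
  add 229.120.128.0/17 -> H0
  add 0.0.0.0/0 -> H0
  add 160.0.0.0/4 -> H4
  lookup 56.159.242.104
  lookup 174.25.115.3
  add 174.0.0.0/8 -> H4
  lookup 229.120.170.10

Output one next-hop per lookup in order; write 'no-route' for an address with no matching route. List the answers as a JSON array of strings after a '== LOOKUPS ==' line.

Apply in order:
  add 229.120.0.0/15 -> H1 at depth 15
  add 229.120.170.0/24 -> H7 at depth 24
  add 0.0.0.0/0 -> H1 at depth 0
  add 151.96.0.0/12 -> H5 at depth 12
  add 0.0.0.0/0 -> H6 at depth 0
  add 174.25.115.2/31 -> H7 at depth 31
  ? 151.96.0.7  path d0:H6→d1:-→d2:-→d3:-→d4:-→d5:-→d6:-→d7:-→d8:-→d9:-→d10:-→d11:-→d12:H5  best=H5
  ? 229.120.0.103  path d0:H6→d1:-→d2:-→d3:-→d4:-→d5:-→d6:-→d7:-→d8:-→d9:-→d10:-→d11:-→d12:-→d13:-→d14:-→d15:H1→d16:-  best=H1
  add 151.104.0.0/16 -> H5 at depth 16
  add 229.120.160.0/20 -> H7 at depth 20
  ? 229.120.170.2  path d0:H6→d1:-→d2:-→d3:-→d4:-→d5:-→d6:-→d7:-→d8:-→d9:-→d10:-→d11:-→d12:-→d13:-→d14:-→d15:H1→d16:-→d17:-→d18:-→d19:-→d20:H7→d21:-→d22:-→d23:-→d24:H7  best=H7
  add 245.0.0.0/8 -> H7 at depth 8
  ? 245.0.45.86  path d0:H6→d1:-→d2:-→d3:-→d4:-→d5:-→d6:-→d7:-→d8:H7  best=H7
  add 174.25.115.0/28 -> H6 at depth 28
  ? 37.172.224.130  path d0:H6  best=H6
  ? 174.25.115.2  path d0:H6→d1:-→d2:-→d3:-→d4:-→d5:-→d6:-→d7:-→d8:-→d9:-→d10:-→d11:-→d12:-→d13:-→d14:-→d15:-→d16:-→d17:-→d18:-→d19:-→d20:-→d21:-→d22:-→d23:-→d24:-→d25:-→d26:-→d27:-→d28:H6→d29:-→d30:-→d31:H7  best=H7
  add 151.104.146.16/28 -> H6 at depth 28
  add 174.25.115.0/24 -> H4 at depth 24
  add 229.0.0.0/8 -> H4 at depth 8
  ? 174.25.115.2  path d0:H6→d1:-→d2:-→d3:-→d4:-→d5:-→d6:-→d7:-→d8:-→d9:-→d10:-→d11:-→d12:-→d13:-→d14:-→d15:-→d16:-→d17:-→d18:-→d19:-→d20:-→d21:-→d22:-→d23:-→d24:H4→d25:-→d26:-→d27:-→d28:H6→d29:-→d30:-→d31:H7  best=H7
  ? 236.255.45.219  path d0:H6→d1:-→d2:-→d3:-→d4:-  best=H6
  ? 229.120.25.107  path d0:H6→d1:-→d2:-→d3:-→d4:-→d5:-→d6:-→d7:-→d8:H4→d9:-→d10:-→d11:-→d12:-→d13:-→d14:-→d15:H1→d16:-  best=H1
  ? 151.96.0.26  path d0:H6→d1:-→d2:-→d3:-→d4:-→d5:-→d6:-→d7:-→d8:-→d9:-→d10:-→d11:-→d12:H5  best=H5
  add 174.0.0.0/10 -> H1 at depth 10
  add 229.120.128.0/17 -> H0 at depth 17
  add 0.0.0.0/0 -> H0 at depth 0
  add 160.0.0.0/4 -> H4 at depth 4
  ? 56.159.242.104  path d0:H0  best=H0
  ? 174.25.115.3  path d0:H0→d1:-→d2:-→d3:-→d4:H4→d5:-→d6:-→d7:-→d8:-→d9:-→d10:H1→d11:-→d12:-→d13:-→d14:-→d15:-→d16:-→d17:-→d18:-→d19:-→d20:-→d21:-→d22:-→d23:-→d24:H4→d25:-→d26:-→d27:-→d28:H6→d29:-→d30:-→d31:H7  best=H7
  add 174.0.0.0/8 -> H4 at depth 8
  ? 229.120.170.10  path d0:H0→d1:-→d2:-→d3:-→d4:-→d5:-→d6:-→d7:-→d8:H4→d9:-→d10:-→d11:-→d12:-→d13:-→d14:-→d15:H1→d16:-→d17:H0→d18:-→d19:-→d20:H7→d21:-→d22:-→d23:-→d24:H7  best=H7

== LOOKUPS ==
["H5","H1","H7","H7","H6","H7","H7","H6","H1","H5","H0","H7","H7"]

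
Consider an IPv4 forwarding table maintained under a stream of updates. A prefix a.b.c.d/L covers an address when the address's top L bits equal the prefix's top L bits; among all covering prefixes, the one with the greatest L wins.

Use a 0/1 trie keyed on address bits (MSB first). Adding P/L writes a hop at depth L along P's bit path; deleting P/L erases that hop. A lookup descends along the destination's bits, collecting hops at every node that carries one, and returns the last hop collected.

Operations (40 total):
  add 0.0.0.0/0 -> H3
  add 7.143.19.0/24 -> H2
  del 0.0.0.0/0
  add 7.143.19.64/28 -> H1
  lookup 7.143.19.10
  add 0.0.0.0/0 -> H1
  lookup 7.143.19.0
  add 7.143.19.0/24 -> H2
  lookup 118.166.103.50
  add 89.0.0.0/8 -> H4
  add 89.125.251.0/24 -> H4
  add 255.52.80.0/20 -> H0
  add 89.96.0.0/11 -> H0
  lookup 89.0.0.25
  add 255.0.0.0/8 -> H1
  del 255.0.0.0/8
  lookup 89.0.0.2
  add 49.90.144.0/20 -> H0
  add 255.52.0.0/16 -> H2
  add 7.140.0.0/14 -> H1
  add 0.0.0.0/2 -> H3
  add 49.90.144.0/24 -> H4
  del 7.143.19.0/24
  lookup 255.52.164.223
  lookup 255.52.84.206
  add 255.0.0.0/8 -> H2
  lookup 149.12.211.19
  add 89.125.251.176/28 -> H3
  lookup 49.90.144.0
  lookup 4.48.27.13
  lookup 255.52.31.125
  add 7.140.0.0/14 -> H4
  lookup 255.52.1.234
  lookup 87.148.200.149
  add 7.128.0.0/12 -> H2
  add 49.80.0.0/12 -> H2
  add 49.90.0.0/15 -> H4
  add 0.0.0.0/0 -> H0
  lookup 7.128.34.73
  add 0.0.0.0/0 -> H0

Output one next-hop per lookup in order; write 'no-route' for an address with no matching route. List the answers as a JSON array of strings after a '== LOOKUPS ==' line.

Apply in order:
  add 0.0.0.0/0 -> H3 at depth 0
  add 7.143.19.0/24 -> H2 at depth 24
  del 0.0.0.0/0 (clear depth 0)
  add 7.143.19.64/28 -> H1 at depth 28
  Q 7.143.19.10: descend 0000011110001111000100110 ; hops seen [H2] ; pick H2
  add 0.0.0.0/0 -> H1 at depth 0
  Q 7.143.19.0: descend 0000011110001111000100110 ; hops seen [H1,H2] ; pick H2
  add 7.143.19.0/24 -> H2 at depth 24
  Q 118.166.103.50: descend 0 ; hops seen [H1] ; pick H1
  add 89.0.0.0/8 -> H4 at depth 8
  add 89.125.251.0/24 -> H4 at depth 24
  add 255.52.80.0/20 -> H0 at depth 20
  add 89.96.0.0/11 -> H0 at depth 11
  Q 89.0.0.25: descend 010110010 ; hops seen [H1,H4] ; pick H4
  add 255.0.0.0/8 -> H1 at depth 8
  del 255.0.0.0/8 (clear depth 8)
  Q 89.0.0.2: descend 010110010 ; hops seen [H1,H4] ; pick H4
  add 49.90.144.0/20 -> H0 at depth 20
  add 255.52.0.0/16 -> H2 at depth 16
  add 7.140.0.0/14 -> H1 at depth 14
  add 0.0.0.0/2 -> H3 at depth 2
  add 49.90.144.0/24 -> H4 at depth 24
  del 7.143.19.0/24 (clear depth 24)
  Q 255.52.164.223: descend 1111111100110100 ; hops seen [H1,H2] ; pick H2
  Q 255.52.84.206: descend 11111111001101000101 ; hops seen [H1,H2,H0] ; pick H0
  add 255.0.0.0/8 -> H2 at depth 8
  Q 149.12.211.19: descend 1 ; hops seen [H1] ; pick H1
  add 89.125.251.176/28 -> H3 at depth 28
  Q 49.90.144.0: descend 001100010101101010010000 ; hops seen [H1,H3,H0,H4] ; pick H4
  Q 4.48.27.13: descend 000001 ; hops seen [H1,H3] ; pick H3
  Q 255.52.31.125: descend 11111111001101000 ; hops seen [H1,H2,H2] ; pick H2
  add 7.140.0.0/14 -> H4 at depth 14
  Q 255.52.1.234: descend 11111111001101000 ; hops seen [H1,H2,H2] ; pick H2
  Q 87.148.200.149: descend 0101 ; hops seen [H1] ; pick H1
  add 7.128.0.0/12 -> H2 at depth 12
  add 49.80.0.0/12 -> H2 at depth 12
  add 49.90.0.0/15 -> H4 at depth 15
  add 0.0.0.0/0 -> H0 at depth 0
  Q 7.128.34.73: descend 000001111000 ; hops seen [H0,H3,H2] ; pick H2
  add 0.0.0.0/0 -> H0 at depth 0

== LOOKUPS ==
["H2","H2","H1","H4","H4","H2","H0","H1","H4","H3","H2","H2","H1","H2"]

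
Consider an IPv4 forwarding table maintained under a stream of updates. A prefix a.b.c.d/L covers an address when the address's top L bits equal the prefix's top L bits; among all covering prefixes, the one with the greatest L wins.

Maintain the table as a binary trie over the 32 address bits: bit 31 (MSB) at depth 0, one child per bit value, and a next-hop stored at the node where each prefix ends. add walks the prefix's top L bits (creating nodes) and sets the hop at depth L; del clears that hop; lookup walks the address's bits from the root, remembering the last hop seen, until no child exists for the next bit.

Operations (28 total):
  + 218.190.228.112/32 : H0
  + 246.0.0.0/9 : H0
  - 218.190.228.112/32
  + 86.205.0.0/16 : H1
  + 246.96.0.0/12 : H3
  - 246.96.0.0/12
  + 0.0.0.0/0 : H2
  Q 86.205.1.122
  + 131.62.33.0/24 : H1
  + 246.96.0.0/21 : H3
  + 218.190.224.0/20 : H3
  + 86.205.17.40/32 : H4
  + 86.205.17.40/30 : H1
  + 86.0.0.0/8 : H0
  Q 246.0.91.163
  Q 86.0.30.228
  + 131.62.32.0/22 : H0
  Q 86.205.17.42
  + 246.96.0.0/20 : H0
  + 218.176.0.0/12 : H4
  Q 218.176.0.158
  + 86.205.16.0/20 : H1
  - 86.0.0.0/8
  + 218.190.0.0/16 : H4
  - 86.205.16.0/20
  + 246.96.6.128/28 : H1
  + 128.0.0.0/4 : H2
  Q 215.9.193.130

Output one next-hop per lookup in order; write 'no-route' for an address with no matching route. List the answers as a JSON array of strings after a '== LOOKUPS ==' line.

Apply in order:
  + 218.190.228.112/32 (H0) depth=32
  + 246.0.0.0/9 (H0) depth=9
  del 218.190.228.112/32 (clear depth 32)
  + 86.205.0.0/16 (H1) depth=16
  + 246.96.0.0/12 (H3) depth=12
  del 246.96.0.0/12 (clear depth 12)
  + 0.0.0.0/0 (H2) depth=0
  Q 86.205.1.122: descend 0101011011001101 ; hops seen [H2,H1] ; pick H1
  + 131.62.33.0/24 (H1) depth=24
  + 246.96.0.0/21 (H3) depth=21
  + 218.190.224.0/20 (H3) depth=20
  + 86.205.17.40/32 (H4) depth=32
  + 86.205.17.40/30 (H1) depth=30
  + 86.0.0.0/8 (H0) depth=8
  Q 246.0.91.163: descend 111101100 ; hops seen [H2,H0] ; pick H0
  Q 86.0.30.228: descend 01010110 ; hops seen [H2,H0] ; pick H0
  + 131.62.32.0/22 (H0) depth=22
  Q 86.205.17.42: descend 010101101100110100010001001010 ; hops seen [H2,H0,H1,H1] ; pick H1
  + 246.96.0.0/20 (H0) depth=20
  + 218.176.0.0/12 (H4) depth=12
  Q 218.176.0.158: descend 110110101011 ; hops seen [H2,H4] ; pick H4
  + 86.205.16.0/20 (H1) depth=20
  del 86.0.0.0/8 (clear depth 8)
  + 218.190.0.0/16 (H4) depth=16
  del 86.205.16.0/20 (clear depth 20)
  + 246.96.6.128/28 (H1) depth=28
  + 128.0.0.0/4 (H2) depth=4
  Q 215.9.193.130: descend 1101 ; hops seen [H2] ; pick H2

== LOOKUPS ==
["H1","H0","H0","H1","H4","H2"]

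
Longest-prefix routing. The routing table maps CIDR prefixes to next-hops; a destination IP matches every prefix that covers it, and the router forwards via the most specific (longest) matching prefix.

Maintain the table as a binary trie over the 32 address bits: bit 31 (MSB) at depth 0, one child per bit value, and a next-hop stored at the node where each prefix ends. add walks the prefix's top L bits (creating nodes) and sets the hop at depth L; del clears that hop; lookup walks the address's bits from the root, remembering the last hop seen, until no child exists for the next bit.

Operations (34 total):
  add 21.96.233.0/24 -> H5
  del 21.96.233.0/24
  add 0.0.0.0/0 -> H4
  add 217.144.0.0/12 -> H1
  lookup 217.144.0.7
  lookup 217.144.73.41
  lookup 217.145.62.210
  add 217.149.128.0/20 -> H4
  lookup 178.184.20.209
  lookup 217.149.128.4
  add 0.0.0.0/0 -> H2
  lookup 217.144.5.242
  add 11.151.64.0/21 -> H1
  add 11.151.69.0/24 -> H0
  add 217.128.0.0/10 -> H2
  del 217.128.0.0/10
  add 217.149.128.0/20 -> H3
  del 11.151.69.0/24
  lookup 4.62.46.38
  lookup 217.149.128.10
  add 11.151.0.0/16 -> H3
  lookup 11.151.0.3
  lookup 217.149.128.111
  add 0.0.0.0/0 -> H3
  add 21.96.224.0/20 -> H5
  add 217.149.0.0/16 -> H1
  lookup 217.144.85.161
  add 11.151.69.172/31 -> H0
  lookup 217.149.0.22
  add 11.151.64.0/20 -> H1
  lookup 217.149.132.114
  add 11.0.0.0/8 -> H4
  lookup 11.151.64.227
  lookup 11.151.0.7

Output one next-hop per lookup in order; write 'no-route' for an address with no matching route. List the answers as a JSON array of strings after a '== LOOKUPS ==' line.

Process each operation:
  + 21.96.233.0/24 (H5) depth=24
  - 21.96.233.0/24 clear@24
  + 0.0.0.0/0 (H4) depth=0
  + 217.144.0.0/12 (H1) depth=12
  ? 217.144.0.7  path d0:H4→d1:-→d2:-→d3:-→d4:-→d5:-→d6:-→d7:-→d8:-→d9:-→d10:-→d11:-→d12:H1  best=H1
  ? 217.144.73.41  path d0:H4→d1:-→d2:-→d3:-→d4:-→d5:-→d6:-→d7:-→d8:-→d9:-→d10:-→d11:-→d12:H1  best=H1
  ? 217.145.62.210  path d0:H4→d1:-→d2:-→d3:-→d4:-→d5:-→d6:-→d7:-→d8:-→d9:-→d10:-→d11:-→d12:H1  best=H1
  + 217.149.128.0/20 (H4) depth=20
  ? 178.184.20.209  path d0:H4→d1:-  best=H4
  ? 217.149.128.4  path d0:H4→d1:-→d2:-→d3:-→d4:-→d5:-→d6:-→d7:-→d8:-→d9:-→d10:-→d11:-→d12:H1→d13:-→d14:-→d15:-→d16:-→d17:-→d18:-→d19:-→d20:H4  best=H4
  + 0.0.0.0/0 (H2) depth=0
  ? 217.144.5.242  path d0:H2→d1:-→d2:-→d3:-→d4:-→d5:-→d6:-→d7:-→d8:-→d9:-→d10:-→d11:-→d12:H1→d13:-  best=H1
  + 11.151.64.0/21 (H1) depth=21
  + 11.151.69.0/24 (H0) depth=24
  + 217.128.0.0/10 (H2) depth=10
  - 217.128.0.0/10 clear@10
  + 217.149.128.0/20 (H3) depth=20
  - 11.151.69.0/24 clear@24
  ? 4.62.46.38  path d0:H2→d1:-→d2:-→d3:-→d4:-  best=H2
  ? 217.149.128.10  path d0:H2→d1:-→d2:-→d3:-→d4:-→d5:-→d6:-→d7:-→d8:-→d9:-→d10:-→d11:-→d12:H1→d13:-→d14:-→d15:-→d16:-→d17:-→d18:-→d19:-→d20:H3  best=H3
  + 11.151.0.0/16 (H3) depth=16
  ? 11.151.0.3  path d0:H2→d1:-→d2:-→d3:-→d4:-→d5:-→d6:-→d7:-→d8:-→d9:-→d10:-→d11:-→d12:-→d13:-→d14:-→d15:-→d16:H3→d17:-  best=H3
  ? 217.149.128.111  path d0:H2→d1:-→d2:-→d3:-→d4:-→d5:-→d6:-→d7:-→d8:-→d9:-→d10:-→d11:-→d12:H1→d13:-→d14:-→d15:-→d16:-→d17:-→d18:-→d19:-→d20:H3  best=H3
  + 0.0.0.0/0 (H3) depth=0
  + 21.96.224.0/20 (H5) depth=20
  + 217.149.0.0/16 (H1) depth=16
  ? 217.144.85.161  path d0:H3→d1:-→d2:-→d3:-→d4:-→d5:-→d6:-→d7:-→d8:-→d9:-→d10:-→d11:-→d12:H1→d13:-  best=H1
  + 11.151.69.172/31 (H0) depth=31
  ? 217.149.0.22  path d0:H3→d1:-→d2:-→d3:-→d4:-→d5:-→d6:-→d7:-→d8:-→d9:-→d10:-→d11:-→d12:H1→d13:-→d14:-→d15:-→d16:H1  best=H1
  + 11.151.64.0/20 (H1) depth=20
  ? 217.149.132.114  path d0:H3→d1:-→d2:-→d3:-→d4:-→d5:-→d6:-→d7:-→d8:-→d9:-→d10:-→d11:-→d12:H1→d13:-→d14:-→d15:-→d16:H1→d17:-→d18:-→d19:-→d20:H3  best=H3
  + 11.0.0.0/8 (H4) depth=8
  ? 11.151.64.227  path d0:H3→d1:-→d2:-→d3:-→d4:-→d5:-→d6:-→d7:-→d8:H4→d9:-→d10:-→d11:-→d12:-→d13:-→d14:-→d15:-→d16:H3→d17:-→d18:-→d19:-→d20:H1→d21:H1  best=H1
  ? 11.151.0.7  path d0:H3→d1:-→d2:-→d3:-→d4:-→d5:-→d6:-→d7:-→d8:H4→d9:-→d10:-→d11:-→d12:-→d13:-→d14:-→d15:-→d16:H3→d17:-  best=H3

== LOOKUPS ==
["H1","H1","H1","H4","H4","H1","H2","H3","H3","H3","H1","H1","H3","H1","H3"]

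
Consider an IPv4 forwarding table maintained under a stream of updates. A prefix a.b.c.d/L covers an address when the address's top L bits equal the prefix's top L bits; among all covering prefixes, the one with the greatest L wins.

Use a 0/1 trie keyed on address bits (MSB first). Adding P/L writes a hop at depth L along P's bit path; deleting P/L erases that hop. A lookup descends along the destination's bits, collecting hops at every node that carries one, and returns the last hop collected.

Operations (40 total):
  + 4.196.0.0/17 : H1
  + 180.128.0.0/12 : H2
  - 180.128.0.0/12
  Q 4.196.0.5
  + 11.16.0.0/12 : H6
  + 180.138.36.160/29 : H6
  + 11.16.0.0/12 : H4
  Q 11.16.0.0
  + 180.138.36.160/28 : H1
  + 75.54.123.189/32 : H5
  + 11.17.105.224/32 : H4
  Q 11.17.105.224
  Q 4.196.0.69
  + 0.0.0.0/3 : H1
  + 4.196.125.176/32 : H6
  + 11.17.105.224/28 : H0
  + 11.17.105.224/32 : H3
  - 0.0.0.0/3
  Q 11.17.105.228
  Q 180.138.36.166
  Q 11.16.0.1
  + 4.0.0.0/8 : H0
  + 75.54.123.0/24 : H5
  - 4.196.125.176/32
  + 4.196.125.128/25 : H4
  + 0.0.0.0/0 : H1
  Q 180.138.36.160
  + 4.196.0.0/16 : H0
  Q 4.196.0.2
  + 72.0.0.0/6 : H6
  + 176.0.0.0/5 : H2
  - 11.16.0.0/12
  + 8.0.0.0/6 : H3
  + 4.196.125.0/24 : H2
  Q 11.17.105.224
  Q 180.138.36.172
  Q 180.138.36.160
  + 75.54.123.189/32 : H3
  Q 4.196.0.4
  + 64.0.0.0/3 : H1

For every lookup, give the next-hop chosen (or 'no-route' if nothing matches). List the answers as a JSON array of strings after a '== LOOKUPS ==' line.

Process each operation:
  + 4.196.0.0/17 (H1) depth=17
  + 180.128.0.0/12 (H2) depth=12
  - 180.128.0.0/12 clear@12
  Q 4.196.0.5: descend 00000100110001000 ; hops seen [H1] ; pick H1
  + 11.16.0.0/12 (H6) depth=12
  + 180.138.36.160/29 (H6) depth=29
  + 11.16.0.0/12 (H4) depth=12
  Q 11.16.0.0: descend 000010110001 ; hops seen [H4] ; pick H4
  + 180.138.36.160/28 (H1) depth=28
  + 75.54.123.189/32 (H5) depth=32
  + 11.17.105.224/32 (H4) depth=32
  Q 11.17.105.224: descend 00001011000100010110100111100000 ; hops seen [H4,H4] ; pick H4
  Q 4.196.0.69: descend 00000100110001000 ; hops seen [H1] ; pick H1
  + 0.0.0.0/3 (H1) depth=3
  + 4.196.125.176/32 (H6) depth=32
  + 11.17.105.224/28 (H0) depth=28
  + 11.17.105.224/32 (H3) depth=32
  - 0.0.0.0/3 clear@3
  Q 11.17.105.228: descend 00001011000100010110100111100 ; hops seen [H4,H0] ; pick H0
  Q 180.138.36.166: descend 10110100100010100010010010100 ; hops seen [H1,H6] ; pick H6
  Q 11.16.0.1: descend 000010110001000 ; hops seen [H4] ; pick H4
  + 4.0.0.0/8 (H0) depth=8
  + 75.54.123.0/24 (H5) depth=24
  - 4.196.125.176/32 clear@32
  + 4.196.125.128/25 (H4) depth=25
  + 0.0.0.0/0 (H1) depth=0
  Q 180.138.36.160: descend 10110100100010100010010010100 ; hops seen [H1,H1,H6] ; pick H6
  + 4.196.0.0/16 (H0) depth=16
  Q 4.196.0.2: descend 00000100110001000 ; hops seen [H1,H0,H0,H1] ; pick H1
  + 72.0.0.0/6 (H6) depth=6
  + 176.0.0.0/5 (H2) depth=5
  - 11.16.0.0/12 clear@12
  + 8.0.0.0/6 (H3) depth=6
  + 4.196.125.0/24 (H2) depth=24
  Q 11.17.105.224: descend 00001011000100010110100111100000 ; hops seen [H1,H3,H0,H3] ; pick H3
  Q 180.138.36.172: descend 1011010010001010001001001010 ; hops seen [H1,H2,H1] ; pick H1
  Q 180.138.36.160: descend 10110100100010100010010010100 ; hops seen [H1,H2,H1,H6] ; pick H6
  + 75.54.123.189/32 (H3) depth=32
  Q 4.196.0.4: descend 00000100110001000 ; hops seen [H1,H0,H0,H1] ; pick H1
  + 64.0.0.0/3 (H1) depth=3

== LOOKUPS ==
["H1","H4","H4","H1","H0","H6","H4","H6","H1","H3","H1","H6","H1"]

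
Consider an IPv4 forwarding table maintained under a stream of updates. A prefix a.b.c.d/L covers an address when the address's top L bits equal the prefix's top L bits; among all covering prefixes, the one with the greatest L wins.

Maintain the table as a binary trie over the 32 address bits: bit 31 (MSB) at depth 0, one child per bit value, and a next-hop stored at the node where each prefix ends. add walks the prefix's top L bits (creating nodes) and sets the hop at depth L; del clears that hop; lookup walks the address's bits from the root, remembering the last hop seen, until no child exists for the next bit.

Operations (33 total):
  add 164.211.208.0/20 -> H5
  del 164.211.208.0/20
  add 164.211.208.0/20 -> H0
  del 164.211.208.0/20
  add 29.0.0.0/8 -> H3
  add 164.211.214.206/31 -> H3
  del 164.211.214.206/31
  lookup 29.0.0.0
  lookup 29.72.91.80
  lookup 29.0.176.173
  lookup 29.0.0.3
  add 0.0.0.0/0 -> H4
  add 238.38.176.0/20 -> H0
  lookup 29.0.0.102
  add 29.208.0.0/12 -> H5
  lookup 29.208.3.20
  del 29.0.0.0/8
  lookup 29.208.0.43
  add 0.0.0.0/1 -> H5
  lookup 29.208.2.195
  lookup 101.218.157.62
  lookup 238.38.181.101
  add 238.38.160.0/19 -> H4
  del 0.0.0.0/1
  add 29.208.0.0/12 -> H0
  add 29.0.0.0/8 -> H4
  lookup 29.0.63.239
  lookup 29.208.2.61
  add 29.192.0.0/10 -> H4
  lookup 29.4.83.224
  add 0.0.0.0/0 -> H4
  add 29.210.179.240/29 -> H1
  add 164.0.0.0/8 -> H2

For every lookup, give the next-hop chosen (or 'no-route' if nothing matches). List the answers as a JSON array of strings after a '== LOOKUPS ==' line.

Trace:
  + 164.211.208.0/20 (H5) depth=20
  - 164.211.208.0/20 clear@20
  + 164.211.208.0/20 (H0) depth=20
  - 164.211.208.0/20 clear@20
  + 29.0.0.0/8 (H3) depth=8
  + 164.211.214.206/31 (H3) depth=31
  - 164.211.214.206/31 clear@31
  Q 29.0.0.0: descend 00011101 ; hops seen [H3] ; pick H3
  Q 29.72.91.80: descend 00011101 ; hops seen [H3] ; pick H3
  Q 29.0.176.173: descend 00011101 ; hops seen [H3] ; pick H3
  Q 29.0.0.3: descend 00011101 ; hops seen [H3] ; pick H3
  + 0.0.0.0/0 (H4) depth=0
  + 238.38.176.0/20 (H0) depth=20
  Q 29.0.0.102: descend 00011101 ; hops seen [H4,H3] ; pick H3
  + 29.208.0.0/12 (H5) depth=12
  Q 29.208.3.20: descend 000111011101 ; hops seen [H4,H3,H5] ; pick H5
  - 29.0.0.0/8 clear@8
  Q 29.208.0.43: descend 000111011101 ; hops seen [H4,H5] ; pick H5
  + 0.0.0.0/1 (H5) depth=1
  Q 29.208.2.195: descend 000111011101 ; hops seen [H4,H5,H5] ; pick H5
  Q 101.218.157.62: descend 0 ; hops seen [H4,H5] ; pick H5
  Q 238.38.181.101: descend 11101110001001101011 ; hops seen [H4,H0] ; pick H0
  + 238.38.160.0/19 (H4) depth=19
  - 0.0.0.0/1 clear@1
  + 29.208.0.0/12 (H0) depth=12
  + 29.0.0.0/8 (H4) depth=8
  Q 29.0.63.239: descend 00011101 ; hops seen [H4,H4] ; pick H4
  Q 29.208.2.61: descend 000111011101 ; hops seen [H4,H4,H0] ; pick H0
  + 29.192.0.0/10 (H4) depth=10
  Q 29.4.83.224: descend 00011101 ; hops seen [H4,H4] ; pick H4
  + 0.0.0.0/0 (H4) depth=0
  + 29.210.179.240/29 (H1) depth=29
  + 164.0.0.0/8 (H2) depth=8

== LOOKUPS ==
["H3","H3","H3","H3","H3","H5","H5","H5","H5","H0","H4","H0","H4"]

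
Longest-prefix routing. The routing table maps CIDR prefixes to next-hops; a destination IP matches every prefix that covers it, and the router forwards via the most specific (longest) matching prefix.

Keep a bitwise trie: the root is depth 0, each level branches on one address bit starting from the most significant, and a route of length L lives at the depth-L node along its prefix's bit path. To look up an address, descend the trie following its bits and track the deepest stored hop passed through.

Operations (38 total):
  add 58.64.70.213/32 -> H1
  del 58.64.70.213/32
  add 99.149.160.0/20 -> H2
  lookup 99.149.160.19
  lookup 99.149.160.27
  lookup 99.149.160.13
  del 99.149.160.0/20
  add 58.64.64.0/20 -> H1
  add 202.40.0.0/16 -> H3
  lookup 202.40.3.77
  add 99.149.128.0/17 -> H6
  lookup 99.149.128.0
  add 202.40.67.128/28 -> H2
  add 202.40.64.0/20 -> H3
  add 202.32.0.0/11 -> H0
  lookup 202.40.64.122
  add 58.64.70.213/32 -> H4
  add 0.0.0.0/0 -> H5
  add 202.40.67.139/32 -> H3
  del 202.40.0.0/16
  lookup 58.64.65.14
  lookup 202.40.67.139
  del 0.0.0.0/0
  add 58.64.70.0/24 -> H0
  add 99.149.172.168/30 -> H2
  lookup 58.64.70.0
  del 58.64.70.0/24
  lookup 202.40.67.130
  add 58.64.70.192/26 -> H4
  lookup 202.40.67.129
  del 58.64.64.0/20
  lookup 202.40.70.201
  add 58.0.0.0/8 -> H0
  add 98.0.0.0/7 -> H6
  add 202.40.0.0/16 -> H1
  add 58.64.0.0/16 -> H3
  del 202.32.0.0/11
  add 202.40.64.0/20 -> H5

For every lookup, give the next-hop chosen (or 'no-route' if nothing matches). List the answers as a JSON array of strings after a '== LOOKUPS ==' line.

Process each operation:
  + 58.64.70.213/32 (H1) depth=32
  del 58.64.70.213/32 (clear depth 32)
  + 99.149.160.0/20 (H2) depth=20
  lookup 99.149.160.19: bits 01100011100101011010 walk d0:-→d1:-→d2:-→d3:-→d4:-→d5:-→d6:-→d7:-→d8:-→d9:-→d10:-→d11:-→d12:-→d13:-→d14:-→d15:-→d16:-→d17:-→d18:-→d19:-→d20:H2 -> H2
  lookup 99.149.160.27: bits 01100011100101011010 walk d0:-→d1:-→d2:-→d3:-→d4:-→d5:-→d6:-→d7:-→d8:-→d9:-→d10:-→d11:-→d12:-→d13:-→d14:-→d15:-→d16:-→d17:-→d18:-→d19:-→d20:H2 -> H2
  lookup 99.149.160.13: bits 01100011100101011010 walk d0:-→d1:-→d2:-→d3:-→d4:-→d5:-→d6:-→d7:-→d8:-→d9:-→d10:-→d11:-→d12:-→d13:-→d14:-→d15:-→d16:-→d17:-→d18:-→d19:-→d20:H2 -> H2
  del 99.149.160.0/20 (clear depth 20)
  + 58.64.64.0/20 (H1) depth=20
  + 202.40.0.0/16 (H3) depth=16
  lookup 202.40.3.77: bits 1100101000101000 walk d0:-→d1:-→d2:-→d3:-→d4:-→d5:-→d6:-→d7:-→d8:-→d9:-→d10:-→d11:-→d12:-→d13:-→d14:-→d15:-→d16:H3 -> H3
  + 99.149.128.0/17 (H6) depth=17
  lookup 99.149.128.0: bits 011000111001010110 walk d0:-→d1:-→d2:-→d3:-→d4:-→d5:-→d6:-→d7:-→d8:-→d9:-→d10:-→d11:-→d12:-→d13:-→d14:-→d15:-→d16:-→d17:H6→d18:- -> H6
  + 202.40.67.128/28 (H2) depth=28
  + 202.40.64.0/20 (H3) depth=20
  + 202.32.0.0/11 (H0) depth=11
  lookup 202.40.64.122: bits 1100101000101000010000 walk d0:-→d1:-→d2:-→d3:-→d4:-→d5:-→d6:-→d7:-→d8:-→d9:-→d10:-→d11:H0→d12:-→d13:-→d14:-→d15:-→d16:H3→d17:-→d18:-→d19:-→d20:H3→d21:-→d22:- -> H3
  + 58.64.70.213/32 (H4) depth=32
  + 0.0.0.0/0 (H5) depth=0
  + 202.40.67.139/32 (H3) depth=32
  del 202.40.0.0/16 (clear depth 16)
  lookup 58.64.65.14: bits 001110100100000001000 walk d0:H5→d1:-→d2:-→d3:-→d4:-→d5:-→d6:-→d7:-→d8:-→d9:-→d10:-→d11:-→d12:-→d13:-→d14:-→d15:-→d16:-→d17:-→d18:-→d19:-→d20:H1→d21:- -> H1
  lookup 202.40.67.139: bits 11001010001010000100001110001011 walk d0:H5→d1:-→d2:-→d3:-→d4:-→d5:-→d6:-→d7:-→d8:-→d9:-→d10:-→d11:H0→d12:-→d13:-→d14:-→d15:-→d16:-→d17:-→d18:-→d19:-→d20:H3→d21:-→d22:-→d23:-→d24:-→d25:-→d26:-→d27:-→d28:H2→d29:-→d30:-→d31:-→d32:H3 -> H3
  del 0.0.0.0/0 (clear depth 0)
  + 58.64.70.0/24 (H0) depth=24
  + 99.149.172.168/30 (H2) depth=30
  lookup 58.64.70.0: bits 001110100100000001000110 walk d0:-→d1:-→d2:-→d3:-→d4:-→d5:-→d6:-→d7:-→d8:-→d9:-→d10:-→d11:-→d12:-→d13:-→d14:-→d15:-→d16:-→d17:-→d18:-→d19:-→d20:H1→d21:-→d22:-→d23:-→d24:H0 -> H0
  del 58.64.70.0/24 (clear depth 24)
  lookup 202.40.67.130: bits 1100101000101000010000111000 walk d0:-→d1:-→d2:-→d3:-→d4:-→d5:-→d6:-→d7:-→d8:-→d9:-→d10:-→d11:H0→d12:-→d13:-→d14:-→d15:-→d16:-→d17:-→d18:-→d19:-→d20:H3→d21:-→d22:-→d23:-→d24:-→d25:-→d26:-→d27:-→d28:H2 -> H2
  + 58.64.70.192/26 (H4) depth=26
  lookup 202.40.67.129: bits 1100101000101000010000111000 walk d0:-→d1:-→d2:-→d3:-→d4:-→d5:-→d6:-→d7:-→d8:-→d9:-→d10:-→d11:H0→d12:-→d13:-→d14:-→d15:-→d16:-→d17:-→d18:-→d19:-→d20:H3→d21:-→d22:-→d23:-→d24:-→d25:-→d26:-→d27:-→d28:H2 -> H2
  del 58.64.64.0/20 (clear depth 20)
  lookup 202.40.70.201: bits 110010100010100001000 walk d0:-→d1:-→d2:-→d3:-→d4:-→d5:-→d6:-→d7:-→d8:-→d9:-→d10:-→d11:H0→d12:-→d13:-→d14:-→d15:-→d16:-→d17:-→d18:-→d19:-→d20:H3→d21:- -> H3
  + 58.0.0.0/8 (H0) depth=8
  + 98.0.0.0/7 (H6) depth=7
  + 202.40.0.0/16 (H1) depth=16
  + 58.64.0.0/16 (H3) depth=16
  del 202.32.0.0/11 (clear depth 11)
  + 202.40.64.0/20 (H5) depth=20

== LOOKUPS ==
["H2","H2","H2","H3","H6","H3","H1","H3","H0","H2","H2","H3"]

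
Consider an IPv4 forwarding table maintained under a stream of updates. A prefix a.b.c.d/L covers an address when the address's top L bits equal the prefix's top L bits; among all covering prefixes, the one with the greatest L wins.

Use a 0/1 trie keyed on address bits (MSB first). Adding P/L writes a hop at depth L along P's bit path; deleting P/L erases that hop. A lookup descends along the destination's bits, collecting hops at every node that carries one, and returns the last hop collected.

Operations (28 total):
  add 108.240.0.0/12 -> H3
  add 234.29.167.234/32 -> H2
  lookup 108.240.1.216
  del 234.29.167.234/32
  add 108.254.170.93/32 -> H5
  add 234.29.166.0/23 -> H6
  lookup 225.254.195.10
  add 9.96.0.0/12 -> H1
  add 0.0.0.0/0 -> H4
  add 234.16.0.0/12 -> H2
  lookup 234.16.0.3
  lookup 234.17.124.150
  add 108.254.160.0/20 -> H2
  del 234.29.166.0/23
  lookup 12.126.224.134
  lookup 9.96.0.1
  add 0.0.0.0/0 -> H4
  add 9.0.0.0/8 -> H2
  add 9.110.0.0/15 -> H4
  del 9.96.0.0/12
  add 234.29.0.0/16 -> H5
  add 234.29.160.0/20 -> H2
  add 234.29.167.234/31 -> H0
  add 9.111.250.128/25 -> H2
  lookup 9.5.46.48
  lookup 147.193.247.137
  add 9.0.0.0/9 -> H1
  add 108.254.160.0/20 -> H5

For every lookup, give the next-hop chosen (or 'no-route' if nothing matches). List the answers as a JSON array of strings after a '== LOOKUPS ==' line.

Process each operation:
  add 108.240.0.0/12 -> H3 at depth 12
  add 234.29.167.234/32 -> H2 at depth 32
  Q 108.240.1.216: descend 011011001111 ; hops seen [H3] ; pick H3
  del 234.29.167.234/32 (clear depth 32)
  add 108.254.170.93/32 -> H5 at depth 32
  add 234.29.166.0/23 -> H6 at depth 23
  Q 225.254.195.10: descend 1110 ; hops seen [∅] ; pick no-route
  add 9.96.0.0/12 -> H1 at depth 12
  add 0.0.0.0/0 -> H4 at depth 0
  add 234.16.0.0/12 -> H2 at depth 12
  Q 234.16.0.3: descend 111010100001 ; hops seen [H4,H2] ; pick H2
  Q 234.17.124.150: descend 111010100001 ; hops seen [H4,H2] ; pick H2
  add 108.254.160.0/20 -> H2 at depth 20
  del 234.29.166.0/23 (clear depth 23)
  Q 12.126.224.134: descend 00001 ; hops seen [H4] ; pick H4
  Q 9.96.0.1: descend 000010010110 ; hops seen [H4,H1] ; pick H1
  add 0.0.0.0/0 -> H4 at depth 0
  add 9.0.0.0/8 -> H2 at depth 8
  add 9.110.0.0/15 -> H4 at depth 15
  del 9.96.0.0/12 (clear depth 12)
  add 234.29.0.0/16 -> H5 at depth 16
  add 234.29.160.0/20 -> H2 at depth 20
  add 234.29.167.234/31 -> H0 at depth 31
  add 9.111.250.128/25 -> H2 at depth 25
  Q 9.5.46.48: descend 000010010 ; hops seen [H4,H2] ; pick H2
  Q 147.193.247.137: descend 1 ; hops seen [H4] ; pick H4
  add 9.0.0.0/9 -> H1 at depth 9
  add 108.254.160.0/20 -> H5 at depth 20

== LOOKUPS ==
["H3","no-route","H2","H2","H4","H1","H2","H4"]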